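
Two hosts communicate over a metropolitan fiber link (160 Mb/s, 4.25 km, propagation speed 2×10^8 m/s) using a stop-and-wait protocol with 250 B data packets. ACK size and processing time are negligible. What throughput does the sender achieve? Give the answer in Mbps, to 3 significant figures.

36.4 Mbps

t_tx = L/R = 2000/160000000 = 1.25e-05 s.
t_prop = 4250/200000000 = 2.125e-05 s; RTT = 4.25e-05 s.
Cycle = t_tx + RTT = 5.5e-05 s.
Throughput = L / cycle = 2000 / 5.5e-05 = 36.4 Mbps.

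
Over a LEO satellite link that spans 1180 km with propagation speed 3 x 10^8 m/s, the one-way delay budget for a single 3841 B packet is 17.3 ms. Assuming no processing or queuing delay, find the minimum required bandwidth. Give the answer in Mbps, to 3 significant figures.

L = 30728 bits.
Propagation delay = 1180000 / 300000000 = 3.93333 ms.
Transmission budget = 17.3 − 3.93333 = 13.3667 ms.
R ≥ L / t_tx = 30728 bits / 0.0133667 s = 2.30 Mbps.

2.30 Mbps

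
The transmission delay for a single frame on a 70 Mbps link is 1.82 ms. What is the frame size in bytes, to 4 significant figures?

15930 bytes

L = R × t_tx = 70000000 b/s × 0.00182 s = 127400 bits.
In bytes: 127400 / 8 = 15930 bytes.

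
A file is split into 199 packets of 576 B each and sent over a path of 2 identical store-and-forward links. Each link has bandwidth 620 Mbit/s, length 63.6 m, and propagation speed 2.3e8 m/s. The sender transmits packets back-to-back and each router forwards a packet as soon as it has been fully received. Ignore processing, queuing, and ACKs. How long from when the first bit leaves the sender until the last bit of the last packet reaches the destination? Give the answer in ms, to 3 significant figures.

1.49 ms

Per-hop transmission t_tx = L/R = 4608/620000000 = 0.00743226 ms.
Per-hop propagation t_prop = 63.6/2.3e+08 = 0.000276522 ms.
Pipeline fill: first packet needs 2·t_tx to clear all hops; remaining 198 packets each add one t_tx.
Total = (2+199-1)·t_tx + 2·t_prop = 200·0.00743226 + 2·0.000276522 = 1.49 ms.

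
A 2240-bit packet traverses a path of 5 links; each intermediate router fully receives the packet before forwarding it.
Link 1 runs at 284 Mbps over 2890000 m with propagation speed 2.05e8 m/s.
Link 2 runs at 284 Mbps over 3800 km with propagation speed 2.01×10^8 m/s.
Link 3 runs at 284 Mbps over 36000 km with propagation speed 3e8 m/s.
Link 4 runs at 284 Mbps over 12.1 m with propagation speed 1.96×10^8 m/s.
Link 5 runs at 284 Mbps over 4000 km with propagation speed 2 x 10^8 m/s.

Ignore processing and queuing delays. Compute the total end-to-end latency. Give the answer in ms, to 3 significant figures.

173 ms

Transmission delay per hop = L/R = 2240/284000000 = 0.00788732 ms; 5 hops → 0.0394366 ms.
Propagation delays (d/s per hop): 14.0976, 18.9055, 120, 6.17347e-05, 20 ms; sum = 173.003 ms.
End-to-end = 173 ms.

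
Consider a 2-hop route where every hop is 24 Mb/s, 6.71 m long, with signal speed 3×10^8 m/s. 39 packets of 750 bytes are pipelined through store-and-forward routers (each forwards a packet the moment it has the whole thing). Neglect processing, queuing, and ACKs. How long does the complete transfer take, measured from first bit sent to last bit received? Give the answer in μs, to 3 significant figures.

Per-hop transmission t_tx = L/R = 6000/24000000 = 250 μs.
Per-hop propagation t_prop = 6.71/300000000 = 0.0223667 μs.
Pipeline fill: first packet needs 2·t_tx to clear all hops; remaining 38 packets each add one t_tx.
Total = (2+39-1)·t_tx + 2·t_prop = 40·250 + 2·0.0223667 = 10000 μs.

10000 μs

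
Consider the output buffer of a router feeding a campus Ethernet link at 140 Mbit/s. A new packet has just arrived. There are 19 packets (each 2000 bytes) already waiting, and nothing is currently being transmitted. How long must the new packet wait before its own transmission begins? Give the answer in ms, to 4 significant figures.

2.171 ms

Each queued packet: L/R = 16000/140000000 = 0.114286 ms.
19 queued → 2.17143 ms.
Queuing delay = 2.171 ms.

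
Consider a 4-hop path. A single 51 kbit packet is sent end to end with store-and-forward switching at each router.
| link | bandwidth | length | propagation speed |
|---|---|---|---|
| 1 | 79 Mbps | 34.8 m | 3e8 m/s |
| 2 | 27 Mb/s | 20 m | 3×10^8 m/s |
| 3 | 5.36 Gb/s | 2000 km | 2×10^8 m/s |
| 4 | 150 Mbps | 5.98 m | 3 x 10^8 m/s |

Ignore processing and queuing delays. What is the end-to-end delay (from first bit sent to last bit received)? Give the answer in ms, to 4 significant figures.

12.88 ms

L = 51000 bits.
Transmission delays (L/R per hop): 0.64557, 1.88889, 0.00951493, 0.34 ms; sum = 2.88397 ms.
Propagation delays (d/s per hop): 0.000116, 6.66667e-05, 10, 1.99333e-05 ms; sum = 10.0002 ms.
End-to-end = 12.88 ms.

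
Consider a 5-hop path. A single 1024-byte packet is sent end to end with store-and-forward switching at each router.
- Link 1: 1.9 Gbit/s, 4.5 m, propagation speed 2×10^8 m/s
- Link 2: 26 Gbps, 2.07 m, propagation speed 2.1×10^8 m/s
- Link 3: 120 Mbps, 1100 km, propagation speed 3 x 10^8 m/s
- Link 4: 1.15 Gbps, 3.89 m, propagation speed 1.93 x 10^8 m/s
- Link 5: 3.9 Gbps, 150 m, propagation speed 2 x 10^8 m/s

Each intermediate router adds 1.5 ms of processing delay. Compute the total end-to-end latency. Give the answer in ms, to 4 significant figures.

9.750 ms

L = 1024 × 8 = 8192 bits.
Transmission delays (L/R per hop): 0.00431158, 0.000315077, 0.0682667, 0.00712348, 0.00210051 ms; sum = 0.0821173 ms.
Propagation delays (d/s per hop): 2.25e-05, 9.85714e-06, 3.66667, 2.01554e-05, 0.00075 ms; sum = 3.66747 ms.
Processing at 4 router(s): 4 × 1.5 ms = 6 ms.
End-to-end = 9.750 ms.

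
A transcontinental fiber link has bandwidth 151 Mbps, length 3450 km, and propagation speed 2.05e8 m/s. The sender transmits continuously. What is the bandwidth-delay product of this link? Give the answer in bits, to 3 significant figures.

Propagation delay = 3450000 / 2.05e+08 = 0.0168293 s.
BDP = R × t_prop = 151000000 × 0.0168293 = 2541220 bits.

2540000 bits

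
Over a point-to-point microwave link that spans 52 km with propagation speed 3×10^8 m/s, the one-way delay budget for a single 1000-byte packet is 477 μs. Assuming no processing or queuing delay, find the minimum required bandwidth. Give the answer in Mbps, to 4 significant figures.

26.34 Mbps

L = 8000 bits.
Propagation delay = 52000 / 300000000 = 173.333 μs.
Transmission budget = 477 − 173.333 = 303.667 μs.
R ≥ L / t_tx = 8000 bits / 0.000303667 s = 26.34 Mbps.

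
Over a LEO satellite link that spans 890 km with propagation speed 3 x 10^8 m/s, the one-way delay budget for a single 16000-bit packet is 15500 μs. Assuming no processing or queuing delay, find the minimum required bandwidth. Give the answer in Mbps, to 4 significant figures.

1.277 Mbps

Propagation delay = 890000 / 300000000 = 2966.67 μs.
Transmission budget = 15500 − 2966.67 = 12533.3 μs.
R ≥ L / t_tx = 16000 bits / 0.0125333 s = 1.277 Mbps.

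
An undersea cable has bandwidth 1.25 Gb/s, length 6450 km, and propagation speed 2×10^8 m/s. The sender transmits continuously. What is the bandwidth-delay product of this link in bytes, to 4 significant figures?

5039000 bytes

Propagation delay = 6450000 / 200000000 = 0.03225 s.
BDP = R × t_prop = 1250000000 × 0.03225 = 40312500 bits.
In bytes: 40312500/8 = 5039000 bytes.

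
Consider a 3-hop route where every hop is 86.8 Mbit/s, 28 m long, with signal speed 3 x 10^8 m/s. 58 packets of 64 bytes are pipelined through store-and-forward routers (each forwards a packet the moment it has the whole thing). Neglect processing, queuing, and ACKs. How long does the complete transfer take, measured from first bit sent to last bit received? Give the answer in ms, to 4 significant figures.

Per-hop transmission t_tx = L/R = 512/86800000 = 0.00589862 ms.
Per-hop propagation t_prop = 28/300000000 = 9.33333e-05 ms.
Pipeline fill: first packet needs 3·t_tx to clear all hops; remaining 57 packets each add one t_tx.
Total = (3+58-1)·t_tx + 3·t_prop = 60·0.00589862 + 3·9.33333e-05 = 0.3542 ms.

0.3542 ms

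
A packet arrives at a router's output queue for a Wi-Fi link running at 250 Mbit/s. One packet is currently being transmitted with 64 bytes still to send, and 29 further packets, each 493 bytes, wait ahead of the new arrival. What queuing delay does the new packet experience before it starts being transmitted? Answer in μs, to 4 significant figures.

459.6 μs

Each queued packet: L/R = 3944/250000000 = 15.776 μs.
29 queued → 457.504 μs.
Plus remaining 512 bits of current packet: 2.048 μs.
Queuing delay = 459.6 μs.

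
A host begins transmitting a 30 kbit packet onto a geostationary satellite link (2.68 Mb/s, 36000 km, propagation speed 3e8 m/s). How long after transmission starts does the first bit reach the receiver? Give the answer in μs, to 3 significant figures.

120000 μs

First bit experiences only propagation delay: d/s = 36000000/300000000 = 120000 μs.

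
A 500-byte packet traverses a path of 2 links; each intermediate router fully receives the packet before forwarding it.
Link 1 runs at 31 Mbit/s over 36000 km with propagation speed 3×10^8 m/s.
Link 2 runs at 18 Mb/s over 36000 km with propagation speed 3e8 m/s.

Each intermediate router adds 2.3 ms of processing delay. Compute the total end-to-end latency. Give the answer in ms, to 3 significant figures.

243 ms

L = 500 × 8 = 4000 bits.
Transmission delays (L/R per hop): 0.129032, 0.222222 ms; sum = 0.351254 ms.
Propagation delays (d/s per hop): 120, 120 ms; sum = 240 ms.
Processing at 1 router(s): 1 × 2.3 ms = 2.3 ms.
End-to-end = 243 ms.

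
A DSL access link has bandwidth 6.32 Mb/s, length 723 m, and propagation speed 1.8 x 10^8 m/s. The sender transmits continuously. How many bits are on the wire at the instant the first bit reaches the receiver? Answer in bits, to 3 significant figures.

Propagation delay = 723 / 180000000 = 4.01667e-06 s.
BDP = R × t_prop = 6320000 × 4.01667e-06 = 25.3853 bits.

25.4 bits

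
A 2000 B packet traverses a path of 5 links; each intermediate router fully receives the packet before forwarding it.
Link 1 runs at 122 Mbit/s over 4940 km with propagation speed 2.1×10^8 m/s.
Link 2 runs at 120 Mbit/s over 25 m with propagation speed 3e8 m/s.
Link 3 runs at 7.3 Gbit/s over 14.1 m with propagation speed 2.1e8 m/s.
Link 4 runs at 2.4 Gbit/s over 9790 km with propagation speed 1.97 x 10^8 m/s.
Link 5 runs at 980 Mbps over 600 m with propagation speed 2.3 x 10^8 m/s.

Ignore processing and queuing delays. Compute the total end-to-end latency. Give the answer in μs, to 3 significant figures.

L = 2000 × 8 = 16000 bits.
Transmission delays (L/R per hop): 131.148, 133.333, 2.19178, 6.66667, 16.3265 μs; sum = 289.666 μs.
Propagation delays (d/s per hop): 23523.8, 0.0833333, 0.0671429, 49695.4, 2.6087 μs; sum = 73222 μs.
End-to-end = 73500 μs.

73500 μs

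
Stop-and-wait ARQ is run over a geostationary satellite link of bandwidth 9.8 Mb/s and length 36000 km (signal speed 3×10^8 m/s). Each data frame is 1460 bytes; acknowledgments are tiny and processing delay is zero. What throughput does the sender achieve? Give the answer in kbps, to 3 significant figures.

t_tx = L/R = 11680/9800000 = 0.00119184 s.
t_prop = 36000000/300000000 = 0.12 s; RTT = 0.24 s.
Cycle = t_tx + RTT = 0.241192 s.
Throughput = L / cycle = 11680 / 0.241192 = 48.4 kbps.

48.4 kbps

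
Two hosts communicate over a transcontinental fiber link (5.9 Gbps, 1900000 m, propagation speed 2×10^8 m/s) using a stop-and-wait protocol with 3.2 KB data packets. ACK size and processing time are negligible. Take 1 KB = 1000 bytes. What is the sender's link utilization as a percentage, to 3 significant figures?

0.0228 %

t_tx = L/R = 25600/5900000000 = 4.33898e-06 s.
t_prop = 1900000/200000000 = 0.0095 s; RTT = 0.019 s.
Cycle = t_tx + RTT = 0.0190043 s.
Utilization = t_tx / cycle = 4.33898e-06/0.0190043 = 0.0228 %.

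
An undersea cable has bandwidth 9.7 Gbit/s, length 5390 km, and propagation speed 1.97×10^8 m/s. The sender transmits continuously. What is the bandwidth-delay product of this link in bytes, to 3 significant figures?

Propagation delay = 5390000 / 197000000 = 0.0273604 s.
BDP = R × t_prop = 9700000000 × 0.0273604 = 265396000 bits.
In bytes: 265396000/8 = 33200000 bytes.

33200000 bytes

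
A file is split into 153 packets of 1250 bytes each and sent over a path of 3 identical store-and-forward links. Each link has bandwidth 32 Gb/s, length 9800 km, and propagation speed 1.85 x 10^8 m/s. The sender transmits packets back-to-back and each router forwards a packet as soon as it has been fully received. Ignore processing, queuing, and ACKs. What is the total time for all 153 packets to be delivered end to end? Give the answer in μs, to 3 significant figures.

Per-hop transmission t_tx = L/R = 10000/32000000000 = 0.3125 μs.
Per-hop propagation t_prop = 9800000/185000000 = 52973 μs.
Pipeline fill: first packet needs 3·t_tx to clear all hops; remaining 152 packets each add one t_tx.
Total = (3+153-1)·t_tx + 3·t_prop = 155·0.3125 + 3·52973 = 159000 μs.

159000 μs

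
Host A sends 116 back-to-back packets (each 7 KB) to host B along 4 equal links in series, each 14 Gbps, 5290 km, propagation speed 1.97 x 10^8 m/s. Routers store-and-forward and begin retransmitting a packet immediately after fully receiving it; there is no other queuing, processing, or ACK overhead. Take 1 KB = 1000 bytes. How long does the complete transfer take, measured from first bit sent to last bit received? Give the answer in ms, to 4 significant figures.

Per-hop transmission t_tx = L/R = 56000/14000000000 = 0.004 ms.
Per-hop propagation t_prop = 5290000/197000000 = 26.8528 ms.
Pipeline fill: first packet needs 4·t_tx to clear all hops; remaining 115 packets each add one t_tx.
Total = (4+116-1)·t_tx + 4·t_prop = 119·0.004 + 4·26.8528 = 107.9 ms.

107.9 ms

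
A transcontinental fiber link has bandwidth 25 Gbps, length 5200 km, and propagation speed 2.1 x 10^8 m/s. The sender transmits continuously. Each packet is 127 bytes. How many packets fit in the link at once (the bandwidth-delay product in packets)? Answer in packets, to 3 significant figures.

Propagation delay = 5200000 / 210000000 = 0.0247619 s.
BDP = R × t_prop = 25000000000 × 0.0247619 = 619048000 bits.
In packets of 1016 bits: 609000 packets.

609000 packets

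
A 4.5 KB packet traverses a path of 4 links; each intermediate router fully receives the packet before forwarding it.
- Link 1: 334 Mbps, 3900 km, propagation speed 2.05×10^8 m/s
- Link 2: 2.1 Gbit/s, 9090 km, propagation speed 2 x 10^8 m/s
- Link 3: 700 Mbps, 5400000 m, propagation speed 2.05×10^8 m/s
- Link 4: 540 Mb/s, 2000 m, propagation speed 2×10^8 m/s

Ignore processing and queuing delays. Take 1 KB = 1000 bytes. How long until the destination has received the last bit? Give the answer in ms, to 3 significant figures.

L = 36000 bits.
Transmission delays (L/R per hop): 0.107784, 0.0171429, 0.0514286, 0.0666667 ms; sum = 0.243023 ms.
Propagation delays (d/s per hop): 19.0244, 45.45, 26.3415, 0.01 ms; sum = 90.8259 ms.
End-to-end = 91.1 ms.

91.1 ms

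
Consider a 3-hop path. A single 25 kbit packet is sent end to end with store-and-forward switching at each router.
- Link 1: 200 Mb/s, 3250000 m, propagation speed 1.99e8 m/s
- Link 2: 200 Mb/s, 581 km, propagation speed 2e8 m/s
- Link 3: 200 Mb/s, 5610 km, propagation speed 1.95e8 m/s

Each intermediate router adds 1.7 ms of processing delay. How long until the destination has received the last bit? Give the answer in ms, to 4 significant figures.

L = 25000 bits.
Transmission delay per hop = L/R = 25000/200000000 = 0.125 ms; 3 hops → 0.375 ms.
Propagation delays (d/s per hop): 16.3317, 2.905, 28.7692 ms; sum = 48.0059 ms.
Processing at 2 router(s): 2 × 1.7 ms = 3.4 ms.
End-to-end = 51.78 ms.

51.78 ms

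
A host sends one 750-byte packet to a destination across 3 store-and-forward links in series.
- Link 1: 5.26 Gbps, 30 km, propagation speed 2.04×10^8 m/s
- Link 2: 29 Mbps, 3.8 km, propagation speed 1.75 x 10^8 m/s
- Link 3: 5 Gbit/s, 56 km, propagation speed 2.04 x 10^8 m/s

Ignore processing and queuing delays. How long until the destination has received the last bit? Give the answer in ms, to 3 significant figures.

L = 750 × 8 = 6000 bits.
Transmission delays (L/R per hop): 0.00114068, 0.206897, 0.0012 ms; sum = 0.209237 ms.
Propagation delays (d/s per hop): 0.147059, 0.0217143, 0.27451 ms; sum = 0.443283 ms.
End-to-end = 0.653 ms.

0.653 ms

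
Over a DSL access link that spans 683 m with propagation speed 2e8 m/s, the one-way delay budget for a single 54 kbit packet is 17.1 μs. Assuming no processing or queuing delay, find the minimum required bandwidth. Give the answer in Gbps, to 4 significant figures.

3.946 Gbps

Propagation delay = 683 / 200000000 = 3.415 μs.
Transmission budget = 17.1 − 3.415 = 13.685 μs.
R ≥ L / t_tx = 54000 bits / 1.3685e-05 s = 3.946 Gbps.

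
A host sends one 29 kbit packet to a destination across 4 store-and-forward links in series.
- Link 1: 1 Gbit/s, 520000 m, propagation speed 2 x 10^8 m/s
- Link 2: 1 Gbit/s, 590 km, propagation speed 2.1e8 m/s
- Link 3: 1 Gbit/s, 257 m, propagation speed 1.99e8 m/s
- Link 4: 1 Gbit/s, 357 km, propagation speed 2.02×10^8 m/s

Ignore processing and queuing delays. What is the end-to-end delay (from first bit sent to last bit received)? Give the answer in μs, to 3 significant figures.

L = 29000 bits.
Transmission delay per hop = L/R = 29000/1000000000 = 29 μs; 4 hops → 116 μs.
Propagation delays (d/s per hop): 2600, 2809.52, 1.29146, 1767.33 μs; sum = 7178.14 μs.
End-to-end = 7290 μs.

7290 μs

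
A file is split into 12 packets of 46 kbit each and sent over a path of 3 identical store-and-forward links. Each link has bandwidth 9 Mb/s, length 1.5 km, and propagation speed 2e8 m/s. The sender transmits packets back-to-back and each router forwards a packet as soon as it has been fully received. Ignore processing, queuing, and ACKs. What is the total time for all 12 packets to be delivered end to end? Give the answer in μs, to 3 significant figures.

71600 μs

Per-hop transmission t_tx = L/R = 46000/9000000 = 5111.11 μs.
Per-hop propagation t_prop = 1500/200000000 = 7.5 μs.
Pipeline fill: first packet needs 3·t_tx to clear all hops; remaining 11 packets each add one t_tx.
Total = (3+12-1)·t_tx + 3·t_prop = 14·5111.11 + 3·7.5 = 71600 μs.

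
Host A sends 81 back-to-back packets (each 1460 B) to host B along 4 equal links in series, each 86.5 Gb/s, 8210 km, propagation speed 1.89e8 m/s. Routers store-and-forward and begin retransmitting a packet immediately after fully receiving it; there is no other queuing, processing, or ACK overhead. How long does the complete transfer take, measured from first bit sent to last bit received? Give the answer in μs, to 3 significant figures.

174000 μs

Per-hop transmission t_tx = L/R = 11680/86500000000 = 0.135029 μs.
Per-hop propagation t_prop = 8210000/189000000 = 43439.2 μs.
Pipeline fill: first packet needs 4·t_tx to clear all hops; remaining 80 packets each add one t_tx.
Total = (4+81-1)·t_tx + 4·t_prop = 84·0.135029 + 4·43439.2 = 174000 μs.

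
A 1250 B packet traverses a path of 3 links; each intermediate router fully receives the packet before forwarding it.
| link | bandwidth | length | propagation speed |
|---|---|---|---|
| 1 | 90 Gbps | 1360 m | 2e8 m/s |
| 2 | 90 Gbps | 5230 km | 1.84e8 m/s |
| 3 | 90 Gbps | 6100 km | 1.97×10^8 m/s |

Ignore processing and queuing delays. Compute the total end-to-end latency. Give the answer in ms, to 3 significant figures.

L = 1250 × 8 = 10000 bits.
Transmission delay per hop = L/R = 10000/90000000000 = 0.000111111 ms; 3 hops → 0.000333333 ms.
Propagation delays (d/s per hop): 0.0068, 28.4239, 30.9645 ms; sum = 59.3952 ms.
End-to-end = 59.4 ms.

59.4 ms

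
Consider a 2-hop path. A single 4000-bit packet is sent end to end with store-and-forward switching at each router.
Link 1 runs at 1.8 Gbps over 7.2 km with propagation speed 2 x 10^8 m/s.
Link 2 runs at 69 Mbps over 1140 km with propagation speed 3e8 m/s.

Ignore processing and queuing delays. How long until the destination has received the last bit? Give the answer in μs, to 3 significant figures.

3900 μs

Transmission delays (L/R per hop): 2.22222, 57.971 μs; sum = 60.1932 μs.
Propagation delays (d/s per hop): 36, 3800 μs; sum = 3836 μs.
End-to-end = 3900 μs.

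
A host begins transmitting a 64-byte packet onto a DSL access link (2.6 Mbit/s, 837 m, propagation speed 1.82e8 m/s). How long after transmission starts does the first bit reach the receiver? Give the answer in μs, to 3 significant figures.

4.60 μs

First bit experiences only propagation delay: d/s = 837/182000000 = 4.60 μs.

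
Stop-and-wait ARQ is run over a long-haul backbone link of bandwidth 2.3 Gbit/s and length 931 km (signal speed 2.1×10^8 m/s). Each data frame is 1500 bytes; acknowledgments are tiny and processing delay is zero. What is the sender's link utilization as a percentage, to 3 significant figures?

t_tx = L/R = 12000/2300000000 = 5.21739e-06 s.
t_prop = 931000/210000000 = 0.00443333 s; RTT = 0.00886667 s.
Cycle = t_tx + RTT = 0.00887188 s.
Utilization = t_tx / cycle = 5.21739e-06/0.00887188 = 0.0588 %.

0.0588 %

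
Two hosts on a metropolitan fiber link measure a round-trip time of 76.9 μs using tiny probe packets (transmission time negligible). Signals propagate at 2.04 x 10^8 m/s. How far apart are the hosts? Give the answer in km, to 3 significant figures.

7.84 km

One-way propagation = RTT/2 = 38.45 μs.
d = s × t = 204000000 × 3.845e-05 = 7.84 km.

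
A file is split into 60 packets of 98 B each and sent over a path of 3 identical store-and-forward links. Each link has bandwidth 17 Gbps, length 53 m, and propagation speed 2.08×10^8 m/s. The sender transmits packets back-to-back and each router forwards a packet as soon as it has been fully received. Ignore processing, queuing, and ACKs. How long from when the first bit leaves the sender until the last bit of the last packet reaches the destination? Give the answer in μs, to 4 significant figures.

Per-hop transmission t_tx = L/R = 784/17000000000 = 0.0461176 μs.
Per-hop propagation t_prop = 53/208000000 = 0.254808 μs.
Pipeline fill: first packet needs 3·t_tx to clear all hops; remaining 59 packets each add one t_tx.
Total = (3+60-1)·t_tx + 3·t_prop = 62·0.0461176 + 3·0.254808 = 3.624 μs.

3.624 μs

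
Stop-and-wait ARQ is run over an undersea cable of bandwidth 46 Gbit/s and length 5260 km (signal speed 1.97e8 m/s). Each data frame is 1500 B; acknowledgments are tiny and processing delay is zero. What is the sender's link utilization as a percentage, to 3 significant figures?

t_tx = L/R = 12000/46000000000 = 2.6087e-07 s.
t_prop = 5260000/197000000 = 0.0267005 s; RTT = 0.053401 s.
Cycle = t_tx + RTT = 0.0534013 s.
Utilization = t_tx / cycle = 2.6087e-07/0.0534013 = 0.000489 %.

0.000489 %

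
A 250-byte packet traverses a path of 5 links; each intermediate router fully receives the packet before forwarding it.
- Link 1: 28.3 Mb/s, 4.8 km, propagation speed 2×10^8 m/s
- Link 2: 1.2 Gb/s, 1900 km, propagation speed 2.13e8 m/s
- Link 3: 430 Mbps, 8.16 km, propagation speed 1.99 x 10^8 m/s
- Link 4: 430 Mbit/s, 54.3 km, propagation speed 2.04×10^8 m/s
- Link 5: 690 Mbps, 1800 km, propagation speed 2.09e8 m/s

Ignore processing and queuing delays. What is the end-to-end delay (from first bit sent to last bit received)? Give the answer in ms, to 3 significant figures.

17.9 ms

L = 250 × 8 = 2000 bits.
Transmission delays (L/R per hop): 0.0706714, 0.00166667, 0.00465116, 0.00465116, 0.00289855 ms; sum = 0.0845389 ms.
Propagation delays (d/s per hop): 0.024, 8.92019, 0.041005, 0.266176, 8.61244 ms; sum = 17.8638 ms.
End-to-end = 17.9 ms.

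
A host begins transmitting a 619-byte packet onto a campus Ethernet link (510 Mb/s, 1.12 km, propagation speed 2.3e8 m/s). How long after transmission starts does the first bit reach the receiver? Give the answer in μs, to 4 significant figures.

4.870 μs

First bit experiences only propagation delay: d/s = 1120/2.3e+08 = 4.870 μs.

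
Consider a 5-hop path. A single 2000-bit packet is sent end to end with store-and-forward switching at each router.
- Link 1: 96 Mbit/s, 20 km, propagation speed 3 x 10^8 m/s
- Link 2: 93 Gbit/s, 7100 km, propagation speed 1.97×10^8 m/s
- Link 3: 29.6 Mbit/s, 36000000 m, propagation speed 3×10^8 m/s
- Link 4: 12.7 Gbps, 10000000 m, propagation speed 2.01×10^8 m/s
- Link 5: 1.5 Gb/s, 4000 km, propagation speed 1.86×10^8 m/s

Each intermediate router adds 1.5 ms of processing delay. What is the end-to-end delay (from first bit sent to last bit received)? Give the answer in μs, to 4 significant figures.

Transmission delays (L/R per hop): 20.8333, 0.0215054, 67.5676, 0.15748, 1.33333 μs; sum = 89.9132 μs.
Propagation delays (d/s per hop): 66.6667, 36040.6, 120000, 49751.2, 21505.4 μs; sum = 227364 μs.
Processing at 4 router(s): 4 × 1.5 ms = 6000 μs.
End-to-end = 233500 μs.

233500 μs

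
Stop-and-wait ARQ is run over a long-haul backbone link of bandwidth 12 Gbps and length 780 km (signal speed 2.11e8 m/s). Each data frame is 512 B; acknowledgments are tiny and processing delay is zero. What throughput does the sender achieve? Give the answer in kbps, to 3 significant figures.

t_tx = L/R = 4096/12000000000 = 3.41333e-07 s.
t_prop = 780000/211000000 = 0.00369668 s; RTT = 0.00739336 s.
Cycle = t_tx + RTT = 0.00739371 s.
Throughput = L / cycle = 4096 / 0.00739371 = 554 kbps.

554 kbps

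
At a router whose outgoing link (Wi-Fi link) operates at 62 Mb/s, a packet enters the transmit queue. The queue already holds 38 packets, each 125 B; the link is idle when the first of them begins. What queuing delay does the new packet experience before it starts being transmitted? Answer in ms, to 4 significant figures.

Each queued packet: L/R = 1000/62000000 = 0.016129 ms.
38 queued → 0.612903 ms.
Queuing delay = 0.6129 ms.

0.6129 ms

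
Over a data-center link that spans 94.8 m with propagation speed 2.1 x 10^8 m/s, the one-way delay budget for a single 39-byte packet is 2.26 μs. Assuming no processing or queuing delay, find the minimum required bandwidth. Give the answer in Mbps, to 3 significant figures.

173 Mbps

L = 312 bits.
Propagation delay = 94.8 / 210000000 = 0.451429 μs.
Transmission budget = 2.26 − 0.451429 = 1.80857 μs.
R ≥ L / t_tx = 312 bits / 1.80857e-06 s = 173 Mbps.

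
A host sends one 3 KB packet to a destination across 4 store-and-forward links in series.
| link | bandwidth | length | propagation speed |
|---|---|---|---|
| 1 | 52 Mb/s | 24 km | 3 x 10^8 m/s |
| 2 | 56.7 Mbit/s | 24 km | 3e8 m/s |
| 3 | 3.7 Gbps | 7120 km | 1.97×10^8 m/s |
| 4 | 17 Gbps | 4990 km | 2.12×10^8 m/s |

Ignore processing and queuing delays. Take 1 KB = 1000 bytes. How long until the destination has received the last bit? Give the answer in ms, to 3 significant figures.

L = 24000 bits.
Transmission delays (L/R per hop): 0.461538, 0.42328, 0.00648649, 0.00141176 ms; sum = 0.892717 ms.
Propagation delays (d/s per hop): 0.08, 0.08, 36.1421, 23.5377 ms; sum = 59.8399 ms.
End-to-end = 60.7 ms.

60.7 ms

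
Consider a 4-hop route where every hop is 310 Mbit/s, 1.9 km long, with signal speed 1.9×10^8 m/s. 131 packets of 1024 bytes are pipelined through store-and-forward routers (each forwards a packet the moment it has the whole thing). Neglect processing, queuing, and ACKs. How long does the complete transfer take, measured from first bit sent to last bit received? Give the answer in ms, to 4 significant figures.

3.581 ms

Per-hop transmission t_tx = L/R = 8192/310000000 = 0.0264258 ms.
Per-hop propagation t_prop = 1900/190000000 = 0.01 ms.
Pipeline fill: first packet needs 4·t_tx to clear all hops; remaining 130 packets each add one t_tx.
Total = (4+131-1)·t_tx + 4·t_prop = 134·0.0264258 + 4·0.01 = 3.581 ms.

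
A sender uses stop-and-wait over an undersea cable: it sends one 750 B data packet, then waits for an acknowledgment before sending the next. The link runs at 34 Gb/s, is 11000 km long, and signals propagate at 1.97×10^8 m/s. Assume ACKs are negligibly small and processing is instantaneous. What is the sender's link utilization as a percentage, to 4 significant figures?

0.0001580 %

t_tx = L/R = 6000/34000000000 = 1.76471e-07 s.
t_prop = 11000000/197000000 = 0.0558376 s; RTT = 0.111675 s.
Cycle = t_tx + RTT = 0.111675 s.
Utilization = t_tx / cycle = 1.76471e-07/0.111675 = 0.0001580 %.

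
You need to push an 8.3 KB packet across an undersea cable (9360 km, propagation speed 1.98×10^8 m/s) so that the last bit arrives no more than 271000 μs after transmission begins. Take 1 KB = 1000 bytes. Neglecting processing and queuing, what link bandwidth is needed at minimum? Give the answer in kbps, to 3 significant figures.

297 kbps

L = 66400 bits.
Propagation delay = 9360000 / 198000000 = 47272.7 μs.
Transmission budget = 271000 − 47272.7 = 223727 μs.
R ≥ L / t_tx = 66400 bits / 0.223727 s = 297 kbps.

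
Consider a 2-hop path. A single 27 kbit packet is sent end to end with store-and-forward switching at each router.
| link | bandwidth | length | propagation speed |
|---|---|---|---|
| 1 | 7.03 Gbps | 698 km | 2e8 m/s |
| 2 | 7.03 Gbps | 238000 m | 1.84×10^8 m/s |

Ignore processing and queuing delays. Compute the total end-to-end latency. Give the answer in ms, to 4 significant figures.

L = 27000 bits.
Transmission delay per hop = L/R = 27000/7030000000 = 0.00384068 ms; 2 hops → 0.00768137 ms.
Propagation delays (d/s per hop): 3.49, 1.29348 ms; sum = 4.78348 ms.
End-to-end = 4.791 ms.

4.791 ms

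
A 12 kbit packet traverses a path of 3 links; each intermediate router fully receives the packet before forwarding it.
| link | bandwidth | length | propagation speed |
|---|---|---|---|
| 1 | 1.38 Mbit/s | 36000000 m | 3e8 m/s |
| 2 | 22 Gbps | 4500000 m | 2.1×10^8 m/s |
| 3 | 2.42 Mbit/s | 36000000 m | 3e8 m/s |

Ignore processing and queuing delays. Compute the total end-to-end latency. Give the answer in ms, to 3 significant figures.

L = 12000 bits.
Transmission delays (L/R per hop): 8.69565, 0.000545455, 4.95868 ms; sum = 13.6549 ms.
Propagation delays (d/s per hop): 120, 21.4286, 120 ms; sum = 261.429 ms.
End-to-end = 275 ms.

275 ms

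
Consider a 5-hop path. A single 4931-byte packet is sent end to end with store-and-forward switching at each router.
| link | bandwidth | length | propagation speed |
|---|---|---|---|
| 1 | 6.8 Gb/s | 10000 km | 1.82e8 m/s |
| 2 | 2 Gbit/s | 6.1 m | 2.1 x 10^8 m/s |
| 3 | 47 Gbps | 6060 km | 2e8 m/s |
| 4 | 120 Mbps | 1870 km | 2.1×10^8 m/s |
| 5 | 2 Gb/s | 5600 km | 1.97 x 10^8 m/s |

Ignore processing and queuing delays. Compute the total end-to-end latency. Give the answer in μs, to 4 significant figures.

123000 μs

L = 4931 × 8 = 39448 bits.
Transmission delays (L/R per hop): 5.80118, 19.724, 0.839319, 328.733, 19.724 μs; sum = 374.822 μs.
Propagation delays (d/s per hop): 54945.1, 0.0290476, 30300, 8904.76, 28426.4 μs; sum = 122576 μs.
End-to-end = 123000 μs.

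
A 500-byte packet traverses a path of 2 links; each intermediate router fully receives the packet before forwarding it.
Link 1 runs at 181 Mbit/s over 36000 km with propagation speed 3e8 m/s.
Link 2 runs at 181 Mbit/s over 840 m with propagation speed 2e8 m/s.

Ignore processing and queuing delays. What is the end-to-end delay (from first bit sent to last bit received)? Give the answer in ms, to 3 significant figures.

120 ms

L = 500 × 8 = 4000 bits.
Transmission delay per hop = L/R = 4000/181000000 = 0.0220994 ms; 2 hops → 0.0441989 ms.
Propagation delays (d/s per hop): 120, 0.0042 ms; sum = 120.004 ms.
End-to-end = 120 ms.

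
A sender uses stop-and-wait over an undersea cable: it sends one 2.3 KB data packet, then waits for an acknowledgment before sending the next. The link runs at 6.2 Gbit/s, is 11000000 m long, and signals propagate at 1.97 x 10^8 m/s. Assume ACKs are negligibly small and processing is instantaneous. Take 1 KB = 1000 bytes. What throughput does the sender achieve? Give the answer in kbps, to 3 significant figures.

165 kbps

t_tx = L/R = 18400/6200000000 = 2.96774e-06 s.
t_prop = 11000000/197000000 = 0.0558376 s; RTT = 0.111675 s.
Cycle = t_tx + RTT = 0.111678 s.
Throughput = L / cycle = 18400 / 0.111678 = 165 kbps.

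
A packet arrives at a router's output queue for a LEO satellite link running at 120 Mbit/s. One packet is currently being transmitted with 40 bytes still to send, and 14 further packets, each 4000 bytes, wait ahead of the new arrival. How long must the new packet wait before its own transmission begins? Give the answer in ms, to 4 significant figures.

3.736 ms

Each queued packet: L/R = 32000/120000000 = 0.266667 ms.
14 queued → 3.73333 ms.
Plus remaining 320 bits of current packet: 0.00266667 ms.
Queuing delay = 3.736 ms.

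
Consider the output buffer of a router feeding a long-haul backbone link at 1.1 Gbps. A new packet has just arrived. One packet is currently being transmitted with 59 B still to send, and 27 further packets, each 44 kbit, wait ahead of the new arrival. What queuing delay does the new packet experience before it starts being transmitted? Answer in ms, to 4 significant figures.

1.080 ms

Each queued packet: L/R = 44000/1100000000 = 0.04 ms.
27 queued → 1.08 ms.
Plus remaining 472 bits of current packet: 0.000429091 ms.
Queuing delay = 1.080 ms.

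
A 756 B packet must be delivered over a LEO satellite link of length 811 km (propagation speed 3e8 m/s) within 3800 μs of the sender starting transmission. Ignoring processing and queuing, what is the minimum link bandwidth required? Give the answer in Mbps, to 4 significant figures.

L = 6048 bits.
Propagation delay = 811000 / 300000000 = 2703.33 μs.
Transmission budget = 3800 − 2703.33 = 1096.67 μs.
R ≥ L / t_tx = 6048 bits / 0.00109667 s = 5.515 Mbps.

5.515 Mbps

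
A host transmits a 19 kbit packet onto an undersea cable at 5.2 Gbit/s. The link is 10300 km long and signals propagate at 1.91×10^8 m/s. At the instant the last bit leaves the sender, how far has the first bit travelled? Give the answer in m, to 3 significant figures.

698 m

t_tx = L/R = 19000/5200000000 = 3.65385e-06 s.
Distance = s × t_tx = 191000000 × 3.65385e-06 = 698 m.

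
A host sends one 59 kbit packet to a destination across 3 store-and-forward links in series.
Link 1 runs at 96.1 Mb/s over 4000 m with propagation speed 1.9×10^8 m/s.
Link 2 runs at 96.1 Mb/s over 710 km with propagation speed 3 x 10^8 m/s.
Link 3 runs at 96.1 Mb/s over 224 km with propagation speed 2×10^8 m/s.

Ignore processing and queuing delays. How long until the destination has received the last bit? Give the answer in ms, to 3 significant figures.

L = 59000 bits.
Transmission delay per hop = L/R = 59000/96100000 = 0.613944 ms; 3 hops → 1.84183 ms.
Propagation delays (d/s per hop): 0.0210526, 2.36667, 1.12 ms; sum = 3.50772 ms.
End-to-end = 5.35 ms.

5.35 ms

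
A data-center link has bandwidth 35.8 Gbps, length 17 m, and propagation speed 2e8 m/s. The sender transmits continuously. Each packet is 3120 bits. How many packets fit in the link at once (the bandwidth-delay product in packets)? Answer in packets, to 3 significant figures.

Propagation delay = 17 / 200000000 = 8.5e-08 s.
BDP = R × t_prop = 35800000000 × 8.5e-08 = 3043 bits.
In packets of 3120 bits: 0.975 packets.

0.975 packets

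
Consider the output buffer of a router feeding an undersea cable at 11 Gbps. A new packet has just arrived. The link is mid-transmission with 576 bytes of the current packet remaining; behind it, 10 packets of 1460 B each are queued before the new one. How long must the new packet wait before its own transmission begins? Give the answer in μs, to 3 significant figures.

Each queued packet: L/R = 11680/11000000000 = 1.06182 μs.
10 queued → 10.6182 μs.
Plus remaining 4608 bits of current packet: 0.418909 μs.
Queuing delay = 11.0 μs.

11.0 μs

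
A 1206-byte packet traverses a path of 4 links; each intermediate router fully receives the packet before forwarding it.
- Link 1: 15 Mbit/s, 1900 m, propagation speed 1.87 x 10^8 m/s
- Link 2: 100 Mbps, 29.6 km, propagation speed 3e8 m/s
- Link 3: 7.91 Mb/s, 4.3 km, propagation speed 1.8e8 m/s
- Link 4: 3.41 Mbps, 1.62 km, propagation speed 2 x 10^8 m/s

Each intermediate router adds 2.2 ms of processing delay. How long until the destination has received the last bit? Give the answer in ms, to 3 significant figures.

L = 1206 × 8 = 9648 bits.
Transmission delays (L/R per hop): 0.6432, 0.09648, 1.21972, 2.82933 ms; sum = 4.78873 ms.
Propagation delays (d/s per hop): 0.0101604, 0.0986667, 0.0238889, 0.0081 ms; sum = 0.140816 ms.
Processing at 3 router(s): 3 × 2.2 ms = 6.6 ms.
End-to-end = 11.5 ms.

11.5 ms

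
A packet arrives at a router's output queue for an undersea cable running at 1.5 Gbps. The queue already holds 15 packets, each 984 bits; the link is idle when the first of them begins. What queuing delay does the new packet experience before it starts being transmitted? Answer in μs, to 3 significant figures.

Each queued packet: L/R = 984/1500000000 = 0.656 μs.
15 queued → 9.84 μs.
Queuing delay = 9.84 μs.

9.84 μs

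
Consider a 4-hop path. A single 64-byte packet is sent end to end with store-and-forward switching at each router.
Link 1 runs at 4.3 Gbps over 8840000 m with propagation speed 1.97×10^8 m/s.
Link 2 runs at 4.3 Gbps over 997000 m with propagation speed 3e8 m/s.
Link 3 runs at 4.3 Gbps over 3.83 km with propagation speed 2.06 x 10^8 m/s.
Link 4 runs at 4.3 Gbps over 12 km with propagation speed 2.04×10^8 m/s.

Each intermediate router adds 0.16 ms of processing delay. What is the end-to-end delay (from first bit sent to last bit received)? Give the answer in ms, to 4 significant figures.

L = 64 × 8 = 512 bits.
Transmission delay per hop = L/R = 512/4300000000 = 0.00011907 ms; 4 hops → 0.000476279 ms.
Propagation delays (d/s per hop): 44.8731, 3.32333, 0.0185922, 0.0588235 ms; sum = 48.2738 ms.
Processing at 3 router(s): 3 × 0.16 ms = 0.48 ms.
End-to-end = 48.75 ms.

48.75 ms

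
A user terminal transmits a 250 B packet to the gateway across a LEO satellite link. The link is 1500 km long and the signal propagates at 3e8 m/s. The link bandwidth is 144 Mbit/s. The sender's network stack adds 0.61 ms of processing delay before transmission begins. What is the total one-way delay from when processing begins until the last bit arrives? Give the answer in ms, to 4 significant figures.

5.624 ms

L = 250 × 8 = 2000 bits.
Transmission delay = L/R = 2000 / 144000000 = 0.0138889 ms.
Propagation delay = d/s = 1500000 m / 300000000 m/s = 5 ms.
Plus processing delay 0.61 ms = 0.61 ms.
Total = 5.624 ms.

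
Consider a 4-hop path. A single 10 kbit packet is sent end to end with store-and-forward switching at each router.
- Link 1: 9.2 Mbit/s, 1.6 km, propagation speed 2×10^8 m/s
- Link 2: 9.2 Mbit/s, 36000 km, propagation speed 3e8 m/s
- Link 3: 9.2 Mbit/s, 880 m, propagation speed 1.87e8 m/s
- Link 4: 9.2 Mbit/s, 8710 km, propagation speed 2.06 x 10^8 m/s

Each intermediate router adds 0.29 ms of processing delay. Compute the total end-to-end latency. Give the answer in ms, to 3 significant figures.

168 ms

L = 10000 bits.
Transmission delay per hop = L/R = 10000/9200000 = 1.08696 ms; 4 hops → 4.34783 ms.
Propagation delays (d/s per hop): 0.008, 120, 0.00470588, 42.2816 ms; sum = 162.294 ms.
Processing at 3 router(s): 3 × 0.29 ms = 0.87 ms.
End-to-end = 168 ms.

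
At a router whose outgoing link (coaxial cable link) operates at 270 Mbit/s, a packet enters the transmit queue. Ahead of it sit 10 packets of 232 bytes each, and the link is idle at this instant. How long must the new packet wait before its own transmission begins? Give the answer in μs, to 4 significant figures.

68.74 μs

Each queued packet: L/R = 1856/270000000 = 6.87407 μs.
10 queued → 68.7407 μs.
Queuing delay = 68.74 μs.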